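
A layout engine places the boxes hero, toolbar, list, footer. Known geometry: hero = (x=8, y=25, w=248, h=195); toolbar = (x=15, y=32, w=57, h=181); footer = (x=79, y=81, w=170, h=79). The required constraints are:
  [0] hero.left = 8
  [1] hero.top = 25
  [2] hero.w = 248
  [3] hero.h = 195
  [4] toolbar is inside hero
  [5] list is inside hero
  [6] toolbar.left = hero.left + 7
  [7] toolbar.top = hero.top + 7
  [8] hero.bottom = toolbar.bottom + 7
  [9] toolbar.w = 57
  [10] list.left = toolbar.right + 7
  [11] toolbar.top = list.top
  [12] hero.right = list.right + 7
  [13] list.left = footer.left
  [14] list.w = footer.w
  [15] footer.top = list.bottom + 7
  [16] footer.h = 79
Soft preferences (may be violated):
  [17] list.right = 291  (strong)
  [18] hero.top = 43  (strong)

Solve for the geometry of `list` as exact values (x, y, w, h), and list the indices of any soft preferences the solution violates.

1. list.x = 79  [list.left = toolbar.right + 7]
2. list.y = 32  [toolbar.top = list.top]
3. list.w = 170  [hero.right = list.right + 7]
4. list.h = 42  [footer.top = list.bottom + 7]

list = (x=79, y=32, w=170, h=42)
violated soft preferences: 17, 18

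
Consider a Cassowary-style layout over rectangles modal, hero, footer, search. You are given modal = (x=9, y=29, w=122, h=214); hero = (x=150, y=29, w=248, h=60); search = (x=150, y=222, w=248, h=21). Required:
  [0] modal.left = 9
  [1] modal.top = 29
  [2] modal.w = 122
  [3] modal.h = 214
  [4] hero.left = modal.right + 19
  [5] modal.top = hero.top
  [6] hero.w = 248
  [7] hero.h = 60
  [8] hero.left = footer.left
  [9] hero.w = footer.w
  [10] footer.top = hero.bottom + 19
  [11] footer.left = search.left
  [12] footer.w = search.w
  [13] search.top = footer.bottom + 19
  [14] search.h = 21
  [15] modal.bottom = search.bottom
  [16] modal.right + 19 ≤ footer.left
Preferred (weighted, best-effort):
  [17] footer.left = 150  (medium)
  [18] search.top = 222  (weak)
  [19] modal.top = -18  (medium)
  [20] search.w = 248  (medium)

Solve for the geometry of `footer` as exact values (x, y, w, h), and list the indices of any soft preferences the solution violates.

footer = (x=150, y=108, w=248, h=95)
violated soft preferences: 19

1. footer.x = 150  [hero.left = footer.left]
2. footer.w = 248  [hero.w = footer.w]
3. footer.y = 108  [footer.top = hero.bottom + 19]
4. footer.h = 95  [search.top = footer.bottom + 19]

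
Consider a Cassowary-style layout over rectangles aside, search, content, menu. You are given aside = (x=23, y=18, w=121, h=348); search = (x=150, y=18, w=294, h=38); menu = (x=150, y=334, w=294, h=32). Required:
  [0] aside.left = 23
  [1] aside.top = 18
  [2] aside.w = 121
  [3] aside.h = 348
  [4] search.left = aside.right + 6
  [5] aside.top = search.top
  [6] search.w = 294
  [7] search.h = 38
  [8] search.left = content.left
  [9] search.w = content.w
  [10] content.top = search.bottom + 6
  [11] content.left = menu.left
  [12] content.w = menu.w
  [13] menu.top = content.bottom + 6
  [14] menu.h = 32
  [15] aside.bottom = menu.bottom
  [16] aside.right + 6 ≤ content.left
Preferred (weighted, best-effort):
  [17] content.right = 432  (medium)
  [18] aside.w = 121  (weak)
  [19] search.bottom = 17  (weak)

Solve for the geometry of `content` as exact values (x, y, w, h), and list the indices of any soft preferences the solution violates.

content = (x=150, y=62, w=294, h=266)
violated soft preferences: 17, 19

1. content.x = 150  [search.left = content.left]
2. content.w = 294  [search.w = content.w]
3. content.y = 62  [content.top = search.bottom + 6]
4. content.h = 266  [menu.top = content.bottom + 6]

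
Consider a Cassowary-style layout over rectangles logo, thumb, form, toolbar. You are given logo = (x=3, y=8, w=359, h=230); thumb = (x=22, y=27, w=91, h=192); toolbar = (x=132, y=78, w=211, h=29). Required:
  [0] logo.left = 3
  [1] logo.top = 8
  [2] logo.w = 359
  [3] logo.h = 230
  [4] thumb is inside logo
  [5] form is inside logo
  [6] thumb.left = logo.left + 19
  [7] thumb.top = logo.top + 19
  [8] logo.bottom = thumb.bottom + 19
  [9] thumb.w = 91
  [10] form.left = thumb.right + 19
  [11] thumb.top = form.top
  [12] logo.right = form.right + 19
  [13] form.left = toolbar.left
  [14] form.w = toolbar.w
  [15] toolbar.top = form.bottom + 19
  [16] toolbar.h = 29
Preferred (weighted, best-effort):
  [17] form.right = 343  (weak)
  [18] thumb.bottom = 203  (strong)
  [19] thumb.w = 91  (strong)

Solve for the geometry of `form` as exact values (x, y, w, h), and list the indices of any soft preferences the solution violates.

1. form.x = 132  [form.left = thumb.right + 19]
2. form.y = 27  [thumb.top = form.top]
3. form.w = 211  [logo.right = form.right + 19]
4. form.h = 32  [toolbar.top = form.bottom + 19]

form = (x=132, y=27, w=211, h=32)
violated soft preferences: 18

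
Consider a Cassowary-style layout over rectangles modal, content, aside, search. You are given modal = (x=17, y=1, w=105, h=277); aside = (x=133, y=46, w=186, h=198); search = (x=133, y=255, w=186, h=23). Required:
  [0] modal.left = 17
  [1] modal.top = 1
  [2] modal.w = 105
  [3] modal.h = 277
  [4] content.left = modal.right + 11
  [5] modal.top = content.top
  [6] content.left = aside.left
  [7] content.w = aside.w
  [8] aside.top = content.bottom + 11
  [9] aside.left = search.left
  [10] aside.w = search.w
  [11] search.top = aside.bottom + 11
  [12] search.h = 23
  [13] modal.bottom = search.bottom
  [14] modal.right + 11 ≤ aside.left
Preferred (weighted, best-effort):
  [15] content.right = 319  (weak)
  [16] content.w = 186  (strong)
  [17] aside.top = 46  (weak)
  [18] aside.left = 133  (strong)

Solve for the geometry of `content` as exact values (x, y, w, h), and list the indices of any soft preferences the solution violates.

1. content.x = 133  [content.left = modal.right + 11]
2. content.y = 1  [modal.top = content.top]
3. content.w = 186  [content.w = aside.w]
4. content.h = 34  [aside.top = content.bottom + 11]

content = (x=133, y=1, w=186, h=34)
violated soft preferences: none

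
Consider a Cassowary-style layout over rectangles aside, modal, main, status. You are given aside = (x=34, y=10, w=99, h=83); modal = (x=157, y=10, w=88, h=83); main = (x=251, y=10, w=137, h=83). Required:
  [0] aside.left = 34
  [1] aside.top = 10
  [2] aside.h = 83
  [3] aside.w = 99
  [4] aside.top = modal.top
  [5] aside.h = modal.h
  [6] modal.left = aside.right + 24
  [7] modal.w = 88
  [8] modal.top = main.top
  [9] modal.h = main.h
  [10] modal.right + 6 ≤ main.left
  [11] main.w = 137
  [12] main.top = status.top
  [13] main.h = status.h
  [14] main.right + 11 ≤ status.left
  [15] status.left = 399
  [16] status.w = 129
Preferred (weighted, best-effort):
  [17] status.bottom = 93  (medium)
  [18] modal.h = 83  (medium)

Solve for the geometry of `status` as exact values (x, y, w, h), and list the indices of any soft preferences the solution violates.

1. status.y = 10  [main.top = status.top]
2. status.h = 83  [main.h = status.h]
3. status.x = 399  [status.left = 399]
4. status.w = 129  [status.w = 129]

status = (x=399, y=10, w=129, h=83)
violated soft preferences: none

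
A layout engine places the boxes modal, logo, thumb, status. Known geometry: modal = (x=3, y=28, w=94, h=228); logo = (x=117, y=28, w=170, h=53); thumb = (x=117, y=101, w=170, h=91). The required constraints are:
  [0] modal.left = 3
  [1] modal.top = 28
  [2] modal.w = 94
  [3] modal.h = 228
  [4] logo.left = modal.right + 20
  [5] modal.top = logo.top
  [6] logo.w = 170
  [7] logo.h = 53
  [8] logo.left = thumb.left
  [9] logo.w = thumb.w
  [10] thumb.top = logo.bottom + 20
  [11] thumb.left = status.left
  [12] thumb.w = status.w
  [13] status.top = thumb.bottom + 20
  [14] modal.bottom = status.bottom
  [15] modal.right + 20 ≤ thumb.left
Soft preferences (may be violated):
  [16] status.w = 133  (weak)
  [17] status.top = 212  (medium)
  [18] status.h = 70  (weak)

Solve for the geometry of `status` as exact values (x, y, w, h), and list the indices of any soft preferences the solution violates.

1. status.x = 117  [thumb.left = status.left]
2. status.w = 170  [thumb.w = status.w]
3. status.y = 212  [status.top = thumb.bottom + 20]
4. status.h = 44  [modal.bottom = status.bottom]

status = (x=117, y=212, w=170, h=44)
violated soft preferences: 16, 18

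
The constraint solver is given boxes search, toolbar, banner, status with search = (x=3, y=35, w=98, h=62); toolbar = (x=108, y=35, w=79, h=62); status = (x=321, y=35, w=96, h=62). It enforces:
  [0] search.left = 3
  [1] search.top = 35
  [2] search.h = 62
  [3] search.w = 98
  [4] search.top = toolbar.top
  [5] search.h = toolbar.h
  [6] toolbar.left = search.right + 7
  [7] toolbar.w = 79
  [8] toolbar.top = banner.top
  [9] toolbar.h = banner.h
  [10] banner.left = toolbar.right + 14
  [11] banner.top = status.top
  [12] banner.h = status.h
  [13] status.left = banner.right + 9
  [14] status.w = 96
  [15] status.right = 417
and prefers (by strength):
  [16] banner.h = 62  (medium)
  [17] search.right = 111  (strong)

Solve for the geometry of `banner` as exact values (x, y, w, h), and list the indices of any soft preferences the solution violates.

1. banner.y = 35  [toolbar.top = banner.top]
2. banner.h = 62  [toolbar.h = banner.h]
3. banner.x = 201  [banner.left = toolbar.right + 14]
4. banner.w = 111  [status.left = banner.right + 9]

banner = (x=201, y=35, w=111, h=62)
violated soft preferences: 17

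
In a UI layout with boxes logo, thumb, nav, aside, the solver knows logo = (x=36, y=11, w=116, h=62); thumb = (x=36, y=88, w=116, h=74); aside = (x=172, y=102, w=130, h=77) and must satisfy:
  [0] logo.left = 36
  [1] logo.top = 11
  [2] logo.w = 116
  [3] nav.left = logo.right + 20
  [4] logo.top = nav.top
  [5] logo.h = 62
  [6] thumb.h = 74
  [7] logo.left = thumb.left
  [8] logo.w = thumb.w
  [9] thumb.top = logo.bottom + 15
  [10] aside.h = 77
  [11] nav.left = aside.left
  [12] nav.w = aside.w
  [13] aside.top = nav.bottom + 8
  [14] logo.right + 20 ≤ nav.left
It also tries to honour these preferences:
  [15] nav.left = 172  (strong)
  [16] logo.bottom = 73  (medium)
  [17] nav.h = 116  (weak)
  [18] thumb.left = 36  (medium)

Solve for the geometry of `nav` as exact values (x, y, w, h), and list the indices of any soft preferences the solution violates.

1. nav.x = 172  [nav.left = logo.right + 20]
2. nav.y = 11  [logo.top = nav.top]
3. nav.w = 130  [nav.w = aside.w]
4. nav.h = 83  [aside.top = nav.bottom + 8]

nav = (x=172, y=11, w=130, h=83)
violated soft preferences: 17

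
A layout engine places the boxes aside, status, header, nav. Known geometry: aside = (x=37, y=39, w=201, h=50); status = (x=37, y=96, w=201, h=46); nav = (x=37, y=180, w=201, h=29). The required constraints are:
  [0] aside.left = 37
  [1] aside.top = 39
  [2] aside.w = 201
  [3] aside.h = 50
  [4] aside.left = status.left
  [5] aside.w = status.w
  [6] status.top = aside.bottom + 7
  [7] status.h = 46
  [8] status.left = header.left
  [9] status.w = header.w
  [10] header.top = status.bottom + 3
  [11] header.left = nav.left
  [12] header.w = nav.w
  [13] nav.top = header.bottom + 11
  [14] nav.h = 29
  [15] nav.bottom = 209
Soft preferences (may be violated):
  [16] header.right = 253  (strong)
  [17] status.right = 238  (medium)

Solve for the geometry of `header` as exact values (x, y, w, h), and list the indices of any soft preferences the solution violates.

1. header.x = 37  [status.left = header.left]
2. header.w = 201  [status.w = header.w]
3. header.y = 145  [header.top = status.bottom + 3]
4. header.h = 24  [nav.top = header.bottom + 11]

header = (x=37, y=145, w=201, h=24)
violated soft preferences: 16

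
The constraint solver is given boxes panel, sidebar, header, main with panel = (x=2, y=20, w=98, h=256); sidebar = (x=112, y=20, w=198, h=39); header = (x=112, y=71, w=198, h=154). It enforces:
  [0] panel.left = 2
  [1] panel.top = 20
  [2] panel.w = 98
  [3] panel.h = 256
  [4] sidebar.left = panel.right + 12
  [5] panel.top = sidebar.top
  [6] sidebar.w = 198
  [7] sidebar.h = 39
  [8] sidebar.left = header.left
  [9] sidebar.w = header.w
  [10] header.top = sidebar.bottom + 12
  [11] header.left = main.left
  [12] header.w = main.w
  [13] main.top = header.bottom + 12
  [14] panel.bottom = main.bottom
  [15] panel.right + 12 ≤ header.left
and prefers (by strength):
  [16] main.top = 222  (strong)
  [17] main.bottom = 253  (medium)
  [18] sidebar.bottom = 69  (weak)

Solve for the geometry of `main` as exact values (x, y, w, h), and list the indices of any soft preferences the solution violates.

main = (x=112, y=237, w=198, h=39)
violated soft preferences: 16, 17, 18

1. main.x = 112  [header.left = main.left]
2. main.w = 198  [header.w = main.w]
3. main.y = 237  [main.top = header.bottom + 12]
4. main.h = 39  [panel.bottom = main.bottom]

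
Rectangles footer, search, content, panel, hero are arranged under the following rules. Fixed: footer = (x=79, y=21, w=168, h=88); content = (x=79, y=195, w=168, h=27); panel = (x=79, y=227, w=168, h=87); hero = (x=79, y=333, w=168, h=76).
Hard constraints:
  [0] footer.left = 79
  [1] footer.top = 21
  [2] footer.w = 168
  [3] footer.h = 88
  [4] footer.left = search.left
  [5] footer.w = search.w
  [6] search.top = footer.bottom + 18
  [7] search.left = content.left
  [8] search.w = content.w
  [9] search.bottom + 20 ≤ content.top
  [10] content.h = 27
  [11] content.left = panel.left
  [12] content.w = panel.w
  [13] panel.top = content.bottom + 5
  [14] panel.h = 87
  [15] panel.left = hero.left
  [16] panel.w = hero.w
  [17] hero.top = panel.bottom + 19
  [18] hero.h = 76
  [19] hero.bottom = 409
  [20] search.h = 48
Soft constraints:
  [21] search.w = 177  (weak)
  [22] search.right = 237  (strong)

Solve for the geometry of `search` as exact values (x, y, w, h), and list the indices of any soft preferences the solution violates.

1. search.x = 79  [footer.left = search.left]
2. search.w = 168  [footer.w = search.w]
3. search.y = 127  [search.top = footer.bottom + 18]
4. search.h = 48  [search.h = 48]

search = (x=79, y=127, w=168, h=48)
violated soft preferences: 21, 22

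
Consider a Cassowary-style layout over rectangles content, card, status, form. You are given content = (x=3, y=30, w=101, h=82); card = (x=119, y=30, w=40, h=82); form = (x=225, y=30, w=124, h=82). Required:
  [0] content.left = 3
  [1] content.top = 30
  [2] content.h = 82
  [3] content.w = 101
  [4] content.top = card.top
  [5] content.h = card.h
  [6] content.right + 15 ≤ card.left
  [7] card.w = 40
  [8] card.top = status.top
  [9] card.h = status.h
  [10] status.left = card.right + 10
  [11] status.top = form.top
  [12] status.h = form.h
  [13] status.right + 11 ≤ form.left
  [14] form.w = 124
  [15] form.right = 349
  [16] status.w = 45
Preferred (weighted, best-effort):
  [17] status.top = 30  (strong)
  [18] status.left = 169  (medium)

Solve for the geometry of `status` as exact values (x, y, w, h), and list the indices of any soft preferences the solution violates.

status = (x=169, y=30, w=45, h=82)
violated soft preferences: none

1. status.y = 30  [card.top = status.top]
2. status.h = 82  [card.h = status.h]
3. status.x = 169  [status.left = card.right + 10]
4. status.w = 45  [status.w = 45]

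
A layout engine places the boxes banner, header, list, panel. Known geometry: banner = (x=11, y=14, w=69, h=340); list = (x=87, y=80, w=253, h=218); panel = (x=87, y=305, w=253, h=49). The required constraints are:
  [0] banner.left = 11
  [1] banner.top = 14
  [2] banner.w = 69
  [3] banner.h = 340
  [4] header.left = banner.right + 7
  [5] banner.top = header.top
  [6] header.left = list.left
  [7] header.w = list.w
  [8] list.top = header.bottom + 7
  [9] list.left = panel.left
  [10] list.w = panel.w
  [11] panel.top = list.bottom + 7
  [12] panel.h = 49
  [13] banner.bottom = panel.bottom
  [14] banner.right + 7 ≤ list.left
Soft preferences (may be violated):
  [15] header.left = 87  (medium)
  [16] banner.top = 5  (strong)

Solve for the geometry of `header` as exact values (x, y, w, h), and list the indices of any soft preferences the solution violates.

header = (x=87, y=14, w=253, h=59)
violated soft preferences: 16

1. header.x = 87  [header.left = banner.right + 7]
2. header.y = 14  [banner.top = header.top]
3. header.w = 253  [header.w = list.w]
4. header.h = 59  [list.top = header.bottom + 7]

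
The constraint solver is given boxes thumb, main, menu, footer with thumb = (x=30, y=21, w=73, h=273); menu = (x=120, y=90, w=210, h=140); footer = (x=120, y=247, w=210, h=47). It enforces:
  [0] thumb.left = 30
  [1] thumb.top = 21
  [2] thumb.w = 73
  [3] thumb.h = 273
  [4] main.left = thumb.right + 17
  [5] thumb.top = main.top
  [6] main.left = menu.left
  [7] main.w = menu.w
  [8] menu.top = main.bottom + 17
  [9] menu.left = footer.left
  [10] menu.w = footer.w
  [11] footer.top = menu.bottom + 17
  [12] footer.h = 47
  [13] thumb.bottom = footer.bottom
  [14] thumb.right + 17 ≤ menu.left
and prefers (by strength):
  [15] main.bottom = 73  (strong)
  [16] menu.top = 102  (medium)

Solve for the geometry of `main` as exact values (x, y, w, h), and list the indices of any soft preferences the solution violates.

main = (x=120, y=21, w=210, h=52)
violated soft preferences: 16

1. main.x = 120  [main.left = thumb.right + 17]
2. main.y = 21  [thumb.top = main.top]
3. main.w = 210  [main.w = menu.w]
4. main.h = 52  [menu.top = main.bottom + 17]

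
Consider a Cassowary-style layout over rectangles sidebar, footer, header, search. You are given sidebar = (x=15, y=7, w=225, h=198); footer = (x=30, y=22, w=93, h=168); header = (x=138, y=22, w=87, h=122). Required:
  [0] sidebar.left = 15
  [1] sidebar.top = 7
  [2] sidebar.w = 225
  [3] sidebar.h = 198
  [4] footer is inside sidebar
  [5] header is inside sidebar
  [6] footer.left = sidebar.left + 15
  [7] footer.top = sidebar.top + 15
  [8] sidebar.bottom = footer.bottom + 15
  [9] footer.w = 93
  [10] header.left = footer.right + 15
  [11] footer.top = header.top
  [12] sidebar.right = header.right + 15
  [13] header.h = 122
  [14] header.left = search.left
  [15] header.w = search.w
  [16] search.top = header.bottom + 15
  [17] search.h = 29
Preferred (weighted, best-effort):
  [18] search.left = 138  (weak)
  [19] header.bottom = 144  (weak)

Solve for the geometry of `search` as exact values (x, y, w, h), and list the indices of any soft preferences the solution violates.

search = (x=138, y=159, w=87, h=29)
violated soft preferences: none

1. search.x = 138  [header.left = search.left]
2. search.w = 87  [header.w = search.w]
3. search.y = 159  [search.top = header.bottom + 15]
4. search.h = 29  [search.h = 29]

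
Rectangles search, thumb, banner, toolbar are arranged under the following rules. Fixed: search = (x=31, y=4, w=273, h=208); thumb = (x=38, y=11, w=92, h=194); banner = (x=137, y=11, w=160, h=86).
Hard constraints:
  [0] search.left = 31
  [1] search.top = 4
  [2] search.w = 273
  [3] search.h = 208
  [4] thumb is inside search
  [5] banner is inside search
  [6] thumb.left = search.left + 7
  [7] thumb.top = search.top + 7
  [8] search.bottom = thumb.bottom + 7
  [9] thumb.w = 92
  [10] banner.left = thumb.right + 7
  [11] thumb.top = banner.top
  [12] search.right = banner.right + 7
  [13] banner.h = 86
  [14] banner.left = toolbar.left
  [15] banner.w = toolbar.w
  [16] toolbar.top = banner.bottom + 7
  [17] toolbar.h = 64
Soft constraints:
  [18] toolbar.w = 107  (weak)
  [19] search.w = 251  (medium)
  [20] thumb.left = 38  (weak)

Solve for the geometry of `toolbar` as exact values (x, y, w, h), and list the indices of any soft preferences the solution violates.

1. toolbar.x = 137  [banner.left = toolbar.left]
2. toolbar.w = 160  [banner.w = toolbar.w]
3. toolbar.y = 104  [toolbar.top = banner.bottom + 7]
4. toolbar.h = 64  [toolbar.h = 64]

toolbar = (x=137, y=104, w=160, h=64)
violated soft preferences: 18, 19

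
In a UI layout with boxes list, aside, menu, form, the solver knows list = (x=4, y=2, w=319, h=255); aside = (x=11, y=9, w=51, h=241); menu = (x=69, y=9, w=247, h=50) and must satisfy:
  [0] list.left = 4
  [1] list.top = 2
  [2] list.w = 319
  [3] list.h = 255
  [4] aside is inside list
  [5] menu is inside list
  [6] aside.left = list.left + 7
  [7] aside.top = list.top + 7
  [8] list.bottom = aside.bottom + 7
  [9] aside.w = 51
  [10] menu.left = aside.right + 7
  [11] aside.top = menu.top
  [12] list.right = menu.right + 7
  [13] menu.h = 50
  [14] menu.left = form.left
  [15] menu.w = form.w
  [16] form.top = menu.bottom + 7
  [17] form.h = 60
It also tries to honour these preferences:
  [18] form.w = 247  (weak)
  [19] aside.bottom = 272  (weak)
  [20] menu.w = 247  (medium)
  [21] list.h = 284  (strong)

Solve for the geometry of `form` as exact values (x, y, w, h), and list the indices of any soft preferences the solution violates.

1. form.x = 69  [menu.left = form.left]
2. form.w = 247  [menu.w = form.w]
3. form.y = 66  [form.top = menu.bottom + 7]
4. form.h = 60  [form.h = 60]

form = (x=69, y=66, w=247, h=60)
violated soft preferences: 19, 21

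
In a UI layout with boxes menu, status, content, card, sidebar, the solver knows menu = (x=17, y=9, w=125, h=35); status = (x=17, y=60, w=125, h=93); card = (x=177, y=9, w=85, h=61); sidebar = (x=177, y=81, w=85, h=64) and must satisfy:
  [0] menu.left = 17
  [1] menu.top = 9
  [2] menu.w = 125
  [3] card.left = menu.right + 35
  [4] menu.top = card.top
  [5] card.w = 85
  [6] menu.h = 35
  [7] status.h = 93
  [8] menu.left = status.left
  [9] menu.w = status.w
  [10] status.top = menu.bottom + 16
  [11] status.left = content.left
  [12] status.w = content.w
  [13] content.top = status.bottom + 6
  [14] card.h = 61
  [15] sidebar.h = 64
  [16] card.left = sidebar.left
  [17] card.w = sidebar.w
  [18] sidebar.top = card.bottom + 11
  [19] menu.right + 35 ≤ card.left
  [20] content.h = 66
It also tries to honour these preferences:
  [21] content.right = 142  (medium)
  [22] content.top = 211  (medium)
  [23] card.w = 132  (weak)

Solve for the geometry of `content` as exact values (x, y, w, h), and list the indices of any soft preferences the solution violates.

1. content.x = 17  [status.left = content.left]
2. content.w = 125  [status.w = content.w]
3. content.y = 159  [content.top = status.bottom + 6]
4. content.h = 66  [content.h = 66]

content = (x=17, y=159, w=125, h=66)
violated soft preferences: 22, 23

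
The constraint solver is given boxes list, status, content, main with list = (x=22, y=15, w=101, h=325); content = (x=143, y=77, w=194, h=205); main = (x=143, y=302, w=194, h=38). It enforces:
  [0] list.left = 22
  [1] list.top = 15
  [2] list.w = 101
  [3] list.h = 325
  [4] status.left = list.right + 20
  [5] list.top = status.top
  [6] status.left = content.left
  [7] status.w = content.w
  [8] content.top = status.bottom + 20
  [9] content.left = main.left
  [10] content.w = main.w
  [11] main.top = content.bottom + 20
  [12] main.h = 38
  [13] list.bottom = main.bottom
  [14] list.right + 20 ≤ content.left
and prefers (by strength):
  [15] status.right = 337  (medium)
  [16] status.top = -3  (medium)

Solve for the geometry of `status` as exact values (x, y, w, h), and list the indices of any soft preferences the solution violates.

1. status.x = 143  [status.left = list.right + 20]
2. status.y = 15  [list.top = status.top]
3. status.w = 194  [status.w = content.w]
4. status.h = 42  [content.top = status.bottom + 20]

status = (x=143, y=15, w=194, h=42)
violated soft preferences: 16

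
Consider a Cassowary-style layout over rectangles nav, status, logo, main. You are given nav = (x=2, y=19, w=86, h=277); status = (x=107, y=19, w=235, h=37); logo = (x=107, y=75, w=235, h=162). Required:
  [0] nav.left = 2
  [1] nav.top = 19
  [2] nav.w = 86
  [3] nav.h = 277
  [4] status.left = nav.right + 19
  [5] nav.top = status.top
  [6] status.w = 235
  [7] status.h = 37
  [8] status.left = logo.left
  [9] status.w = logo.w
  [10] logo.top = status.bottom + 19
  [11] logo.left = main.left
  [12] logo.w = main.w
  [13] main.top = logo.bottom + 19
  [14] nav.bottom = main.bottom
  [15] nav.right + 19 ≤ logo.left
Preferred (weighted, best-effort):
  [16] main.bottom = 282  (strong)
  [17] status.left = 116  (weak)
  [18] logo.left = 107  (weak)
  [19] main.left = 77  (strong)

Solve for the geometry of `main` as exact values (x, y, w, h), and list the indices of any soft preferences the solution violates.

main = (x=107, y=256, w=235, h=40)
violated soft preferences: 16, 17, 19

1. main.x = 107  [logo.left = main.left]
2. main.w = 235  [logo.w = main.w]
3. main.y = 256  [main.top = logo.bottom + 19]
4. main.h = 40  [nav.bottom = main.bottom]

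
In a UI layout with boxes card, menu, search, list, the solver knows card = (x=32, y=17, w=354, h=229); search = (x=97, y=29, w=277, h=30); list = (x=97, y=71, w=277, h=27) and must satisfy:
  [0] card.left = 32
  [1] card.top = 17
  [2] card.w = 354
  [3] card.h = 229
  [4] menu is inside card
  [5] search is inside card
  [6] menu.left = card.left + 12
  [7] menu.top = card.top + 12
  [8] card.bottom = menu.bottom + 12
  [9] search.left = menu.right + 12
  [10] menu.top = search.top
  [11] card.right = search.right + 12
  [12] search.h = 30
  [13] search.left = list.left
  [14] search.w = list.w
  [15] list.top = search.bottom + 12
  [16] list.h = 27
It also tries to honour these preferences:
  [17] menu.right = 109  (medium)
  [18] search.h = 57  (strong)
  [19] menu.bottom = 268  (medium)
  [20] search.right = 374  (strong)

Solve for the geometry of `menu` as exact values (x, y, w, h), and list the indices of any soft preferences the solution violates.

menu = (x=44, y=29, w=41, h=205)
violated soft preferences: 17, 18, 19

1. menu.x = 44  [menu.left = card.left + 12]
2. menu.y = 29  [menu.top = card.top + 12]
3. menu.h = 205  [card.bottom = menu.bottom + 12]
4. menu.w = 41  [search.left = menu.right + 12]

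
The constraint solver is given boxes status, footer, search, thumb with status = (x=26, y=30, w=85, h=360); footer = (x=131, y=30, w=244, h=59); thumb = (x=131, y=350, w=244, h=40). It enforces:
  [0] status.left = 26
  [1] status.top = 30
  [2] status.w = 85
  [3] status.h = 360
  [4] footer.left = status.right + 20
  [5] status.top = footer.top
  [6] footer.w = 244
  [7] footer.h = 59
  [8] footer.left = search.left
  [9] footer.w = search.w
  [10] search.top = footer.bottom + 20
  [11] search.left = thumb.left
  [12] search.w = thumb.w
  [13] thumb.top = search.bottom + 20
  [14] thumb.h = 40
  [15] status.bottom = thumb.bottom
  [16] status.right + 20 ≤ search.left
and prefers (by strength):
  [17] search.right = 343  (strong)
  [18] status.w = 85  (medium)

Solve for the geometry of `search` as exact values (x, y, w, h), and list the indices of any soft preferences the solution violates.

1. search.x = 131  [footer.left = search.left]
2. search.w = 244  [footer.w = search.w]
3. search.y = 109  [search.top = footer.bottom + 20]
4. search.h = 221  [thumb.top = search.bottom + 20]

search = (x=131, y=109, w=244, h=221)
violated soft preferences: 17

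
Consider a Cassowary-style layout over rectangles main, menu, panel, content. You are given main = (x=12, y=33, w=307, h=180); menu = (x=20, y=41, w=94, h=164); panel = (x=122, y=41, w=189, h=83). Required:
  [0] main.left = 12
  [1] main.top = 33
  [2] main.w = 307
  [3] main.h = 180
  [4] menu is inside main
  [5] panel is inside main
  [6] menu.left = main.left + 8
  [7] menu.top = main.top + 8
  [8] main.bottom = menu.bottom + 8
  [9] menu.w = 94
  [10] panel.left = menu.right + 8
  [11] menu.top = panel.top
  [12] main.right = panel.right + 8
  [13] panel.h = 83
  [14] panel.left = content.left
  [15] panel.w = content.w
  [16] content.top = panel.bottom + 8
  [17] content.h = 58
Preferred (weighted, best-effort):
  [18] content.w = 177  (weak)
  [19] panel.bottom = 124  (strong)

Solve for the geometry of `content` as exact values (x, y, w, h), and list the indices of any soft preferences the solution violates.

content = (x=122, y=132, w=189, h=58)
violated soft preferences: 18

1. content.x = 122  [panel.left = content.left]
2. content.w = 189  [panel.w = content.w]
3. content.y = 132  [content.top = panel.bottom + 8]
4. content.h = 58  [content.h = 58]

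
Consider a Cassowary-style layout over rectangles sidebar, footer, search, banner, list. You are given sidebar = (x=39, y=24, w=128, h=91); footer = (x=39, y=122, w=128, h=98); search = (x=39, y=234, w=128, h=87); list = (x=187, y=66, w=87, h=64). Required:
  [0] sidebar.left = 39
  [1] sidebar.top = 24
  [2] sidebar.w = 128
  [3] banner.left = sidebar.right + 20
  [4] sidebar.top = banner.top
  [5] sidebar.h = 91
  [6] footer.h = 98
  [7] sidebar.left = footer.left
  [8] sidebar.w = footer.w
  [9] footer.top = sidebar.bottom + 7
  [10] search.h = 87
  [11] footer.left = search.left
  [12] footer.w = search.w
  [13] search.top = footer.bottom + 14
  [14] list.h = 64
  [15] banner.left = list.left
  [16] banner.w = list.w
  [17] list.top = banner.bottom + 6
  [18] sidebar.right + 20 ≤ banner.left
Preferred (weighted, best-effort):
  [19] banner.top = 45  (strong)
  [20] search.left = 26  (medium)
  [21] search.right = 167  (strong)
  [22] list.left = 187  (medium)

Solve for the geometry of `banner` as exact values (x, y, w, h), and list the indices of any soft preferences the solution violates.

1. banner.x = 187  [banner.left = sidebar.right + 20]
2. banner.y = 24  [sidebar.top = banner.top]
3. banner.w = 87  [banner.w = list.w]
4. banner.h = 36  [list.top = banner.bottom + 6]

banner = (x=187, y=24, w=87, h=36)
violated soft preferences: 19, 20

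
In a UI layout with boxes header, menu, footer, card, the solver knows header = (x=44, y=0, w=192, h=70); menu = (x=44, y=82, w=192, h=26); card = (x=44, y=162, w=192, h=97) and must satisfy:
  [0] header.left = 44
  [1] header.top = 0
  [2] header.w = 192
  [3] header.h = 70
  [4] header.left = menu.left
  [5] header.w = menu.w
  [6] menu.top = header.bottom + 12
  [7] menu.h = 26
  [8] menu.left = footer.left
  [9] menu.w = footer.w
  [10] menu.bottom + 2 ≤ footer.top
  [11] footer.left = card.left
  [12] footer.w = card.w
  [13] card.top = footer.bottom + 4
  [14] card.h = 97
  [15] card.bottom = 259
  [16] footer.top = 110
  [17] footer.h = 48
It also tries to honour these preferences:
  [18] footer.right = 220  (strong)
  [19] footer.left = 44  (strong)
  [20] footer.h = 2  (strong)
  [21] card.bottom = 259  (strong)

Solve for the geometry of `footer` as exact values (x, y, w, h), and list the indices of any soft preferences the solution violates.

footer = (x=44, y=110, w=192, h=48)
violated soft preferences: 18, 20

1. footer.x = 44  [menu.left = footer.left]
2. footer.w = 192  [menu.w = footer.w]
3. footer.y = 110  [footer.top = 110]
4. footer.h = 48  [footer.h = 48]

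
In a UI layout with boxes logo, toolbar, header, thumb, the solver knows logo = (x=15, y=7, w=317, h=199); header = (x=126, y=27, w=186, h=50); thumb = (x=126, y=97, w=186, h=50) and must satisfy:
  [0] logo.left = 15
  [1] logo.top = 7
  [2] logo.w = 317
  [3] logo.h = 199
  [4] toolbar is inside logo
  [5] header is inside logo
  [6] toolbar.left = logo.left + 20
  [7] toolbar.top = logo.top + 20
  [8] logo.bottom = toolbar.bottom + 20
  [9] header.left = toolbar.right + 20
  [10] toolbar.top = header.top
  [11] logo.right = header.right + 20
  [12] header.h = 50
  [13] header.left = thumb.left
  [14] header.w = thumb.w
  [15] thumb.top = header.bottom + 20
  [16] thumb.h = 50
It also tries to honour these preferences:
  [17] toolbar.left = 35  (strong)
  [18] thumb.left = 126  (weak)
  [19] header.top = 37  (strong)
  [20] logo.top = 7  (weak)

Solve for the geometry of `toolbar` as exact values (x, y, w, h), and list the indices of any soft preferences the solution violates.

1. toolbar.x = 35  [toolbar.left = logo.left + 20]
2. toolbar.y = 27  [toolbar.top = logo.top + 20]
3. toolbar.h = 159  [logo.bottom = toolbar.bottom + 20]
4. toolbar.w = 71  [header.left = toolbar.right + 20]

toolbar = (x=35, y=27, w=71, h=159)
violated soft preferences: 19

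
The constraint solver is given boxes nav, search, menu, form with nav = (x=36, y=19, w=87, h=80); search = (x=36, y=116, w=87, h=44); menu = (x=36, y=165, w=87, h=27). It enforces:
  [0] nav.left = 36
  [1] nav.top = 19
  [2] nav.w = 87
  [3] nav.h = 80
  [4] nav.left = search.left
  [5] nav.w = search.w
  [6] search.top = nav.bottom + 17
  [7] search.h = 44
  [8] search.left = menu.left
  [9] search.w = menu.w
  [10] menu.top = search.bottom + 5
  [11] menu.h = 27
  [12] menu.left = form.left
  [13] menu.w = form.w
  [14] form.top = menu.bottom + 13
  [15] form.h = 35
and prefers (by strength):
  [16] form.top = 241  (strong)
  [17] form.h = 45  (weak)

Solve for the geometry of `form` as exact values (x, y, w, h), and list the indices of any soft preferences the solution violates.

form = (x=36, y=205, w=87, h=35)
violated soft preferences: 16, 17

1. form.x = 36  [menu.left = form.left]
2. form.w = 87  [menu.w = form.w]
3. form.y = 205  [form.top = menu.bottom + 13]
4. form.h = 35  [form.h = 35]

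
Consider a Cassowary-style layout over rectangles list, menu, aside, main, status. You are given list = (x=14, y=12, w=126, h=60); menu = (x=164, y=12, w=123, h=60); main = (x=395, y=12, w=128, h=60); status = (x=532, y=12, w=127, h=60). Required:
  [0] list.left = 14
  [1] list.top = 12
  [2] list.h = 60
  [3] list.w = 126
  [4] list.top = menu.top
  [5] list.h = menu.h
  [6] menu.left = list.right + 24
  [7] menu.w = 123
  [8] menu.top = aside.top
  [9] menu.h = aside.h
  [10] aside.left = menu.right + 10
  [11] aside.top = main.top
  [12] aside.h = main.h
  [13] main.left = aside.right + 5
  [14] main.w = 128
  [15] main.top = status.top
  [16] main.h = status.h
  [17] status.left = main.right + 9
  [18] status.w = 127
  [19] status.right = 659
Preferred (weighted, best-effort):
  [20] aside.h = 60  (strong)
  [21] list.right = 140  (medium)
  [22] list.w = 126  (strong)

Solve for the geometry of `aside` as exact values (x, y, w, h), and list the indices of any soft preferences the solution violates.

aside = (x=297, y=12, w=93, h=60)
violated soft preferences: none

1. aside.y = 12  [menu.top = aside.top]
2. aside.h = 60  [menu.h = aside.h]
3. aside.x = 297  [aside.left = menu.right + 10]
4. aside.w = 93  [main.left = aside.right + 5]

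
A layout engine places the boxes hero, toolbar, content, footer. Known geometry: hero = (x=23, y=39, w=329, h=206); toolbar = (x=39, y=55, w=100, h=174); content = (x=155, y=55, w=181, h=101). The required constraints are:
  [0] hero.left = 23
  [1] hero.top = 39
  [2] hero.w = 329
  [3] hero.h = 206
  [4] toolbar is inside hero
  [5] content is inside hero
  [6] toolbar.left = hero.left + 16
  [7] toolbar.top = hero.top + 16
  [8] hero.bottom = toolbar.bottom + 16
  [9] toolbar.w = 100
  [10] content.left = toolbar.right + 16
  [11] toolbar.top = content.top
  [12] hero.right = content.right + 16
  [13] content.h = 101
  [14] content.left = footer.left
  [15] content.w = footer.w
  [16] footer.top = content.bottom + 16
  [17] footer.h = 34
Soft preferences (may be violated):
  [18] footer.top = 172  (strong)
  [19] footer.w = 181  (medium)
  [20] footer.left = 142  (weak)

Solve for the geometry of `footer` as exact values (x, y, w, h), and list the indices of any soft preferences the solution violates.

1. footer.x = 155  [content.left = footer.left]
2. footer.w = 181  [content.w = footer.w]
3. footer.y = 172  [footer.top = content.bottom + 16]
4. footer.h = 34  [footer.h = 34]

footer = (x=155, y=172, w=181, h=34)
violated soft preferences: 20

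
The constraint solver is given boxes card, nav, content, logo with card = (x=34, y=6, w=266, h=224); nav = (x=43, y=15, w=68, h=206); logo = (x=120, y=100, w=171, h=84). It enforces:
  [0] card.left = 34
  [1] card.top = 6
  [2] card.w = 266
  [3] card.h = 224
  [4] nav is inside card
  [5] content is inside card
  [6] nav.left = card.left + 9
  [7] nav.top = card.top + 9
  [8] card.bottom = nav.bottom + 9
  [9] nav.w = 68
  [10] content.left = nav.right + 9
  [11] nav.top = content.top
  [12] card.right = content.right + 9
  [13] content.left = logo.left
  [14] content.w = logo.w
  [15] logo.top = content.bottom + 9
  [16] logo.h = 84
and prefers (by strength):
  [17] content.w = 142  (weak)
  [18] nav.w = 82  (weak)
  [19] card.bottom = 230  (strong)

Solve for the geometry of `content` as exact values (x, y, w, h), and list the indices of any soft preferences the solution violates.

1. content.x = 120  [content.left = nav.right + 9]
2. content.y = 15  [nav.top = content.top]
3. content.w = 171  [card.right = content.right + 9]
4. content.h = 76  [logo.top = content.bottom + 9]

content = (x=120, y=15, w=171, h=76)
violated soft preferences: 17, 18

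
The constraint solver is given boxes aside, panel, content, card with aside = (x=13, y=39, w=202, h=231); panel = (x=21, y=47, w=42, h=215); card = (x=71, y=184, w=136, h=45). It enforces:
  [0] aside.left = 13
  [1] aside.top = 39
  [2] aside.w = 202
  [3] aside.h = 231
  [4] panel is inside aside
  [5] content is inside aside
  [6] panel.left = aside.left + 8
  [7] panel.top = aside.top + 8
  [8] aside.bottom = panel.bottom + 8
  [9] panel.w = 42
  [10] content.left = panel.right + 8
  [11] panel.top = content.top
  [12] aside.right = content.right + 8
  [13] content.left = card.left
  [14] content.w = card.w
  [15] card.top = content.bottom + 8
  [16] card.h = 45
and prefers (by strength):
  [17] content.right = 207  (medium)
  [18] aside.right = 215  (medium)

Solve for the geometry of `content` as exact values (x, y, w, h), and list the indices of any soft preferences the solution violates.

content = (x=71, y=47, w=136, h=129)
violated soft preferences: none

1. content.x = 71  [content.left = panel.right + 8]
2. content.y = 47  [panel.top = content.top]
3. content.w = 136  [aside.right = content.right + 8]
4. content.h = 129  [card.top = content.bottom + 8]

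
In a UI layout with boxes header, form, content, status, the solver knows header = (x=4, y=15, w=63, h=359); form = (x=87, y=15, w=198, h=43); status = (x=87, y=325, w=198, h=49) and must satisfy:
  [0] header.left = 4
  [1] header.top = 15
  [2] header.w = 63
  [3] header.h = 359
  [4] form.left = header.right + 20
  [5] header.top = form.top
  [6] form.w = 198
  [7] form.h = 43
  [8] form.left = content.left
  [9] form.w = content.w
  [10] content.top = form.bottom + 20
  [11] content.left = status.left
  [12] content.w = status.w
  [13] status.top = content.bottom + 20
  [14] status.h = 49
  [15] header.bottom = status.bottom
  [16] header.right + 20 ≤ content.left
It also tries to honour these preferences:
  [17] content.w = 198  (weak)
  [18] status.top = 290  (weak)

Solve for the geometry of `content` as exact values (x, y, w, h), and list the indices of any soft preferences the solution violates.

1. content.x = 87  [form.left = content.left]
2. content.w = 198  [form.w = content.w]
3. content.y = 78  [content.top = form.bottom + 20]
4. content.h = 227  [status.top = content.bottom + 20]

content = (x=87, y=78, w=198, h=227)
violated soft preferences: 18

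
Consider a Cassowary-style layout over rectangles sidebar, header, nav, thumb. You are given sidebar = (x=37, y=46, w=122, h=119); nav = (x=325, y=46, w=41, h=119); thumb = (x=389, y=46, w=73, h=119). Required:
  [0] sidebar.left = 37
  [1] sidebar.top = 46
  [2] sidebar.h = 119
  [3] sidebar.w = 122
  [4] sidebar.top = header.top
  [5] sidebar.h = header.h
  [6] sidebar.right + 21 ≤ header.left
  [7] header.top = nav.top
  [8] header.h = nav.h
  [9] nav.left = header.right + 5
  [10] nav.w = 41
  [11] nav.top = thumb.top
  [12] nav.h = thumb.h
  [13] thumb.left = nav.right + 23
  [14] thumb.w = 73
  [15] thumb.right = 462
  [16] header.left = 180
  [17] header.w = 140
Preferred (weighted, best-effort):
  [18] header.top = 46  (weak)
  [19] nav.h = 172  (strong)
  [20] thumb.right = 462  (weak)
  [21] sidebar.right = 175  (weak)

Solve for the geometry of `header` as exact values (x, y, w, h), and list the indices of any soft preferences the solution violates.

header = (x=180, y=46, w=140, h=119)
violated soft preferences: 19, 21

1. header.y = 46  [sidebar.top = header.top]
2. header.h = 119  [sidebar.h = header.h]
3. header.x = 180  [header.left = 180]
4. header.w = 140  [header.w = 140]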